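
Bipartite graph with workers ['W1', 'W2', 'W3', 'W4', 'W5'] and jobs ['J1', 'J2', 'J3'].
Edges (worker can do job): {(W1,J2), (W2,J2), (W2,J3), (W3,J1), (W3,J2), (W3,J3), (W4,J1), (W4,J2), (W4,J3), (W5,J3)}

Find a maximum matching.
Matching: {(W1,J2), (W3,J3), (W4,J1)}

Maximum matching (size 3):
  W1 → J2
  W3 → J3
  W4 → J1

Each worker is assigned to at most one job, and each job to at most one worker.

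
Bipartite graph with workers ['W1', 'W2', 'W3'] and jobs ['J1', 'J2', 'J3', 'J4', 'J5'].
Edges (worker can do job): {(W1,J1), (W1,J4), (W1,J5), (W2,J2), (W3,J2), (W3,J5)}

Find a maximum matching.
Matching: {(W1,J4), (W2,J2), (W3,J5)}

Maximum matching (size 3):
  W1 → J4
  W2 → J2
  W3 → J5

Each worker is assigned to at most one job, and each job to at most one worker.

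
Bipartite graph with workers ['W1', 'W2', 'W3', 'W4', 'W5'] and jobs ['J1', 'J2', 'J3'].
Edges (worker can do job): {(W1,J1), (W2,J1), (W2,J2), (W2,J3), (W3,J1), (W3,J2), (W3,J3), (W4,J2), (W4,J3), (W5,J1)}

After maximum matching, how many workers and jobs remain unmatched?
Unmatched: 2 workers, 0 jobs

Maximum matching size: 3
Workers: 5 total, 3 matched, 2 unmatched
Jobs: 3 total, 3 matched, 0 unmatched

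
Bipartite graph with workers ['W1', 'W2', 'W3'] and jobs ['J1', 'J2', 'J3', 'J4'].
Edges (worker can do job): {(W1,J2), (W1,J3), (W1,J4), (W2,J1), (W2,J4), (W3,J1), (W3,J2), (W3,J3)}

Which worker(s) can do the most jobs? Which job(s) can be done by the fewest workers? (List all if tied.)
Most versatile: W1, W3 (3 jobs); Least covered: J1, J2, J3, J4 (2 workers)

Worker degrees (jobs they can do): W1:3, W2:2, W3:3
Job degrees (workers who can do it): J1:2, J2:2, J3:2, J4:2

Maximum worker degree is 3, achieved by: W1, W3
Minimum job degree is 2, achieved by: J1, J2, J3, J4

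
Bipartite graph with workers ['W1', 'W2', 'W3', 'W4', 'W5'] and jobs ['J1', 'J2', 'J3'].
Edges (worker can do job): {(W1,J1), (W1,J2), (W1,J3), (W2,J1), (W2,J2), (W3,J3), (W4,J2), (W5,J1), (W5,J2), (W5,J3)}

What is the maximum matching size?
Maximum matching size = 3

Maximum matching: {(W1,J1), (W3,J3), (W5,J2)}
Size: 3

This assigns 3 workers to 3 distinct jobs.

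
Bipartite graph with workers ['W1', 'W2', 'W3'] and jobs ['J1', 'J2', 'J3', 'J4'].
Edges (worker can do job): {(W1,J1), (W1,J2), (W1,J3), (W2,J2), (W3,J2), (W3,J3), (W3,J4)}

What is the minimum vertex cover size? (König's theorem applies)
Minimum vertex cover size = 3

By König's theorem: in bipartite graphs,
min vertex cover = max matching = 3

Maximum matching has size 3, so minimum vertex cover also has size 3.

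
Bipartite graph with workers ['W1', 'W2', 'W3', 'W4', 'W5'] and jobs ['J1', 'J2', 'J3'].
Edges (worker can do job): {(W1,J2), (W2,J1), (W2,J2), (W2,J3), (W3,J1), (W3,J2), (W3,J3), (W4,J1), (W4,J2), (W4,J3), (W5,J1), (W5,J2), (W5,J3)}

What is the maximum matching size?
Maximum matching size = 3

Maximum matching: {(W3,J2), (W4,J3), (W5,J1)}
Size: 3

This assigns 3 workers to 3 distinct jobs.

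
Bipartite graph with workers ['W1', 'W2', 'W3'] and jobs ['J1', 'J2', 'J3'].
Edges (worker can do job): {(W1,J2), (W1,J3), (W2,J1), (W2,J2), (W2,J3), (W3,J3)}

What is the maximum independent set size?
Maximum independent set = 3

By König's theorem:
- Min vertex cover = Max matching = 3
- Max independent set = Total vertices - Min vertex cover
- Max independent set = 6 - 3 = 3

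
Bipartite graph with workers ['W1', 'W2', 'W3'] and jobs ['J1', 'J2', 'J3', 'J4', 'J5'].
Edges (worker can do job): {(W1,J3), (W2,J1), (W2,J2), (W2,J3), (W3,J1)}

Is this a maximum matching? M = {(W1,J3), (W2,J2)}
No, size 2 is not maximum

Proposed matching has size 2.
Maximum matching size for this graph: 3.

This is NOT maximum - can be improved to size 3.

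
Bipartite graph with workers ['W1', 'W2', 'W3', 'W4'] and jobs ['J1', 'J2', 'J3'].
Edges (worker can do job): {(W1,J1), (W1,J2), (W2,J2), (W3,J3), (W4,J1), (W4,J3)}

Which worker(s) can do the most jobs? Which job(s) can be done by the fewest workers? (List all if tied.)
Most versatile: W1, W4 (2 jobs); Least covered: J1, J2, J3 (2 workers)

Worker degrees (jobs they can do): W1:2, W2:1, W3:1, W4:2
Job degrees (workers who can do it): J1:2, J2:2, J3:2

Maximum worker degree is 2, achieved by: W1, W4
Minimum job degree is 2, achieved by: J1, J2, J3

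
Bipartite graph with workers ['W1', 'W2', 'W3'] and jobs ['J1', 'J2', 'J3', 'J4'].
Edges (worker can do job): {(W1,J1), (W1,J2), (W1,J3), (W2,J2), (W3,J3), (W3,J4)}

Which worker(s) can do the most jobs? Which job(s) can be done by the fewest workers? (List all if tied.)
Most versatile: W1 (3 jobs); Least covered: J1, J4 (1 workers)

Worker degrees (jobs they can do): W1:3, W2:1, W3:2
Job degrees (workers who can do it): J1:1, J2:2, J3:2, J4:1

Maximum worker degree is 3, achieved by: W1
Minimum job degree is 1, achieved by: J1, J4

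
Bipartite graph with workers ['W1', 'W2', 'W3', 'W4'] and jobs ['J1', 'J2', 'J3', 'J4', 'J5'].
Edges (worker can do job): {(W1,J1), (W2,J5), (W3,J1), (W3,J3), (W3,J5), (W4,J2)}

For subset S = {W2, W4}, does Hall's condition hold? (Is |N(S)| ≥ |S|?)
Yes: |N(S)| = 2, |S| = 2

Subset S = {W2, W4}
Neighbors N(S) = {J2, J5}

|N(S)| = 2, |S| = 2
Hall's condition: |N(S)| ≥ |S| is satisfied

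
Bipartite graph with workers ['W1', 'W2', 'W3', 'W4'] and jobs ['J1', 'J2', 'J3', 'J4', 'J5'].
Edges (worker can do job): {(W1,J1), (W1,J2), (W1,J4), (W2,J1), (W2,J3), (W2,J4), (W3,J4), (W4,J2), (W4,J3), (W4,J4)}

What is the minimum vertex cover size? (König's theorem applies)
Minimum vertex cover size = 4

By König's theorem: in bipartite graphs,
min vertex cover = max matching = 4

Maximum matching has size 4, so minimum vertex cover also has size 4.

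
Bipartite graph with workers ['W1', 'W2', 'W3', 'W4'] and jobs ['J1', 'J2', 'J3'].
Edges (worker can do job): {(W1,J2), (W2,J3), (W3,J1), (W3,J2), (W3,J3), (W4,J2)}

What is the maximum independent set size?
Maximum independent set = 4

By König's theorem:
- Min vertex cover = Max matching = 3
- Max independent set = Total vertices - Min vertex cover
- Max independent set = 7 - 3 = 4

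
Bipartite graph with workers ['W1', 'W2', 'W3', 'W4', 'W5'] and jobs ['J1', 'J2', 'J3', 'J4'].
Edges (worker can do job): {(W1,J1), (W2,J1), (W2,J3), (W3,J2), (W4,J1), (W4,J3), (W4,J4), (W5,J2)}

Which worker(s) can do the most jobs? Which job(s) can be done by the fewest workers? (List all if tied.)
Most versatile: W4 (3 jobs); Least covered: J4 (1 workers)

Worker degrees (jobs they can do): W1:1, W2:2, W3:1, W4:3, W5:1
Job degrees (workers who can do it): J1:3, J2:2, J3:2, J4:1

Maximum worker degree is 3, achieved by: W4
Minimum job degree is 1, achieved by: J4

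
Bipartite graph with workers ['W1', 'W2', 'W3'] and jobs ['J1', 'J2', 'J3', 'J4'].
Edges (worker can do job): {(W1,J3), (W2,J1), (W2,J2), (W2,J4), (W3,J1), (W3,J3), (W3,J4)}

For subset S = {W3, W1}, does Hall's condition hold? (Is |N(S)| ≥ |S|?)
Yes: |N(S)| = 3, |S| = 2

Subset S = {W3, W1}
Neighbors N(S) = {J1, J3, J4}

|N(S)| = 3, |S| = 2
Hall's condition: |N(S)| ≥ |S| is satisfied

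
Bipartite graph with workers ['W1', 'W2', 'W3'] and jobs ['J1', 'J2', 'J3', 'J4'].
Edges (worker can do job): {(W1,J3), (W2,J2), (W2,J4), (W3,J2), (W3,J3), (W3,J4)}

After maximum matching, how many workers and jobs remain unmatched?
Unmatched: 0 workers, 1 jobs

Maximum matching size: 3
Workers: 3 total, 3 matched, 0 unmatched
Jobs: 4 total, 3 matched, 1 unmatched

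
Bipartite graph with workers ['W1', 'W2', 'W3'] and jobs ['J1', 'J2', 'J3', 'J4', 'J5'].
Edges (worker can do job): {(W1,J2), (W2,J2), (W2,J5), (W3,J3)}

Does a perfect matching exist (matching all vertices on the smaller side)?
Yes, perfect matching exists (size 3)

Perfect matching: {(W1,J2), (W2,J5), (W3,J3)}
All 3 vertices on the smaller side are matched.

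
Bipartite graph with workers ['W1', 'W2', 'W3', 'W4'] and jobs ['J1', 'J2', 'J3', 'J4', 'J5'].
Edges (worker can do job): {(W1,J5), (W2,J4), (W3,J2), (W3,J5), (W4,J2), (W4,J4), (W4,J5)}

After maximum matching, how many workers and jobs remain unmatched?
Unmatched: 1 workers, 2 jobs

Maximum matching size: 3
Workers: 4 total, 3 matched, 1 unmatched
Jobs: 5 total, 3 matched, 2 unmatched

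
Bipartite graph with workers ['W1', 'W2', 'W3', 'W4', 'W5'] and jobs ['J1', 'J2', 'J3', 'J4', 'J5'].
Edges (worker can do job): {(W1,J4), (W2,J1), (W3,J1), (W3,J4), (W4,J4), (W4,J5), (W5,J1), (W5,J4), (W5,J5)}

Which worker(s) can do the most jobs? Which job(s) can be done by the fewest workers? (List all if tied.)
Most versatile: W5 (3 jobs); Least covered: J2, J3 (0 workers)

Worker degrees (jobs they can do): W1:1, W2:1, W3:2, W4:2, W5:3
Job degrees (workers who can do it): J1:3, J2:0, J3:0, J4:4, J5:2

Maximum worker degree is 3, achieved by: W5
Minimum job degree is 0, achieved by: J2, J3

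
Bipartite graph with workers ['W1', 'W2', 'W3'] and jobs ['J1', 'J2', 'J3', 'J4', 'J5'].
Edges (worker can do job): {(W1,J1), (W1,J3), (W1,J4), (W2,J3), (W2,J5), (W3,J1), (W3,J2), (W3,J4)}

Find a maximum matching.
Matching: {(W1,J3), (W2,J5), (W3,J4)}

Maximum matching (size 3):
  W1 → J3
  W2 → J5
  W3 → J4

Each worker is assigned to at most one job, and each job to at most one worker.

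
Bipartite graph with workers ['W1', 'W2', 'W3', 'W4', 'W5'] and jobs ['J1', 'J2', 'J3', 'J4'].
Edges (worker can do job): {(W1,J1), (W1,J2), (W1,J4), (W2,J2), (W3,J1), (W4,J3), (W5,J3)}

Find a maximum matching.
Matching: {(W1,J4), (W2,J2), (W3,J1), (W5,J3)}

Maximum matching (size 4):
  W1 → J4
  W2 → J2
  W3 → J1
  W5 → J3

Each worker is assigned to at most one job, and each job to at most one worker.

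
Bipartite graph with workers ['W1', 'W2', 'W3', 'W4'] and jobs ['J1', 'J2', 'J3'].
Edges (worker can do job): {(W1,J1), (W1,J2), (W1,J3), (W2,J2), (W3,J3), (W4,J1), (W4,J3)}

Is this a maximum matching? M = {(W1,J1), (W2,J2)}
No, size 2 is not maximum

Proposed matching has size 2.
Maximum matching size for this graph: 3.

This is NOT maximum - can be improved to size 3.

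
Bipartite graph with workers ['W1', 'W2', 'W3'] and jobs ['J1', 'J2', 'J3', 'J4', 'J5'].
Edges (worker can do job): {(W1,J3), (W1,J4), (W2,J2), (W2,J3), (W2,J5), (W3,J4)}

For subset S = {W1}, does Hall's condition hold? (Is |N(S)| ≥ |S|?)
Yes: |N(S)| = 2, |S| = 1

Subset S = {W1}
Neighbors N(S) = {J3, J4}

|N(S)| = 2, |S| = 1
Hall's condition: |N(S)| ≥ |S| is satisfied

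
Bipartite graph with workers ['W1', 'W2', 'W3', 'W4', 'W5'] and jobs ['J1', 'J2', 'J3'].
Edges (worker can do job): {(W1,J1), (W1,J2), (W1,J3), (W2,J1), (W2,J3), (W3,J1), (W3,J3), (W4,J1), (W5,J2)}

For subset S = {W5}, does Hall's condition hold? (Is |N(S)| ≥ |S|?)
Yes: |N(S)| = 1, |S| = 1

Subset S = {W5}
Neighbors N(S) = {J2}

|N(S)| = 1, |S| = 1
Hall's condition: |N(S)| ≥ |S| is satisfied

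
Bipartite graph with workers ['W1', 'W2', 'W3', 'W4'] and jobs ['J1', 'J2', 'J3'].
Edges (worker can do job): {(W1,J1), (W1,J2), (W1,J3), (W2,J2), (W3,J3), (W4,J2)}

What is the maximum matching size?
Maximum matching size = 3

Maximum matching: {(W1,J1), (W3,J3), (W4,J2)}
Size: 3

This assigns 3 workers to 3 distinct jobs.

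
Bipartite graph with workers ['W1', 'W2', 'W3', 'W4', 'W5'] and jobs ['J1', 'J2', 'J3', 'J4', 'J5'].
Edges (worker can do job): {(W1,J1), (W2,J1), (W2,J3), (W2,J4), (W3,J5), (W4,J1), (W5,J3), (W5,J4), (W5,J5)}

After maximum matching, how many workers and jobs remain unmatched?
Unmatched: 1 workers, 1 jobs

Maximum matching size: 4
Workers: 5 total, 4 matched, 1 unmatched
Jobs: 5 total, 4 matched, 1 unmatched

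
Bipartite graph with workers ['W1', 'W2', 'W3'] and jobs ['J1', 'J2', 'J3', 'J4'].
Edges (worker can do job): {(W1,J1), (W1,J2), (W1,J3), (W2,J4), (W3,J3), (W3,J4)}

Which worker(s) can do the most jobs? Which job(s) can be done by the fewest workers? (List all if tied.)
Most versatile: W1 (3 jobs); Least covered: J1, J2 (1 workers)

Worker degrees (jobs they can do): W1:3, W2:1, W3:2
Job degrees (workers who can do it): J1:1, J2:1, J3:2, J4:2

Maximum worker degree is 3, achieved by: W1
Minimum job degree is 1, achieved by: J1, J2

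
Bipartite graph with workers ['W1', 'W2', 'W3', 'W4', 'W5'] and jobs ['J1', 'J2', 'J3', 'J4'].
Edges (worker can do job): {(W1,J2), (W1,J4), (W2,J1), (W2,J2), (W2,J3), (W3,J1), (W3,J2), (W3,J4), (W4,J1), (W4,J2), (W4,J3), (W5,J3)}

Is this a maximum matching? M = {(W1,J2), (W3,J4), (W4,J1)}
No, size 3 is not maximum

Proposed matching has size 3.
Maximum matching size for this graph: 4.

This is NOT maximum - can be improved to size 4.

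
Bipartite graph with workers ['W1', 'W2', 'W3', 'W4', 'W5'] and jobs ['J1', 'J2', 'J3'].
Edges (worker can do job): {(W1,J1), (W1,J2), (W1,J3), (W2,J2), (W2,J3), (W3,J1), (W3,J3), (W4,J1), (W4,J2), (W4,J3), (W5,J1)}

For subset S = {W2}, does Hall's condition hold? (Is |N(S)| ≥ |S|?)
Yes: |N(S)| = 2, |S| = 1

Subset S = {W2}
Neighbors N(S) = {J2, J3}

|N(S)| = 2, |S| = 1
Hall's condition: |N(S)| ≥ |S| is satisfied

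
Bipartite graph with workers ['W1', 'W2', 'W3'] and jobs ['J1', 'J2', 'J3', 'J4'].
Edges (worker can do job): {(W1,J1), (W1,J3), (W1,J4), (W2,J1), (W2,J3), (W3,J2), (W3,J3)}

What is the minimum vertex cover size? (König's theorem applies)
Minimum vertex cover size = 3

By König's theorem: in bipartite graphs,
min vertex cover = max matching = 3

Maximum matching has size 3, so minimum vertex cover also has size 3.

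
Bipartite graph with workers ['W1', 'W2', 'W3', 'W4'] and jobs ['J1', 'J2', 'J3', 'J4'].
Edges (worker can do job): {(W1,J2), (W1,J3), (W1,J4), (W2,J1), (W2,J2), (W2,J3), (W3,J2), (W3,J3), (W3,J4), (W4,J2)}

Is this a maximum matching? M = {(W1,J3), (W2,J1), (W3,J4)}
No, size 3 is not maximum

Proposed matching has size 3.
Maximum matching size for this graph: 4.

This is NOT maximum - can be improved to size 4.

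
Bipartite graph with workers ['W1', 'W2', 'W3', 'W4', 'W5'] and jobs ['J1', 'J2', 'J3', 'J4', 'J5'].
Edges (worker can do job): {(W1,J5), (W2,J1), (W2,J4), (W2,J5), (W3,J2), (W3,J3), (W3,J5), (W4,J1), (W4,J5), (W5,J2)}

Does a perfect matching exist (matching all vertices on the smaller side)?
Yes, perfect matching exists (size 5)

Perfect matching: {(W1,J5), (W2,J4), (W3,J3), (W4,J1), (W5,J2)}
All 5 vertices on the smaller side are matched.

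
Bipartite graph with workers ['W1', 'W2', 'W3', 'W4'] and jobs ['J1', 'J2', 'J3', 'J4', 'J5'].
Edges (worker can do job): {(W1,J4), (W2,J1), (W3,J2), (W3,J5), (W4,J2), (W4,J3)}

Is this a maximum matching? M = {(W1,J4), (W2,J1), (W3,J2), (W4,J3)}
Yes, size 4 is maximum

Proposed matching has size 4.
Maximum matching size for this graph: 4.

This is a maximum matching.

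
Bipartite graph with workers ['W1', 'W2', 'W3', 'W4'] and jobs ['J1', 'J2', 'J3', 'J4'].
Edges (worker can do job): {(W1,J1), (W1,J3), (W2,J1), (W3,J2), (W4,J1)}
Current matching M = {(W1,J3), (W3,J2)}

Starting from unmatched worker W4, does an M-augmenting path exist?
Yes: W4 → J1

An M-augmenting path alternates non-matching / matching edges, starting and ending at unmatched vertices.
Path: W4 → J1
(J1 is unmatched in M, so the path is augmenting.)
Flipping edges along this path would increase |M| from 2 to 3.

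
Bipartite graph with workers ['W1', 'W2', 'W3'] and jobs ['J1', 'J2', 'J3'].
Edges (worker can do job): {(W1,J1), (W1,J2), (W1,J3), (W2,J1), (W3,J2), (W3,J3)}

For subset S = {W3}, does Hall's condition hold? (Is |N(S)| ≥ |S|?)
Yes: |N(S)| = 2, |S| = 1

Subset S = {W3}
Neighbors N(S) = {J2, J3}

|N(S)| = 2, |S| = 1
Hall's condition: |N(S)| ≥ |S| is satisfied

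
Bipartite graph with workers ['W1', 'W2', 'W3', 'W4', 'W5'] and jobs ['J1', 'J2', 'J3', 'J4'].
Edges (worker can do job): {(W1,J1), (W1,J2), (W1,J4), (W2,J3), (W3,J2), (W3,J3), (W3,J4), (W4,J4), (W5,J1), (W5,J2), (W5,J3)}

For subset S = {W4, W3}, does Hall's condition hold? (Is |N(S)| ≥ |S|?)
Yes: |N(S)| = 3, |S| = 2

Subset S = {W4, W3}
Neighbors N(S) = {J2, J3, J4}

|N(S)| = 3, |S| = 2
Hall's condition: |N(S)| ≥ |S| is satisfied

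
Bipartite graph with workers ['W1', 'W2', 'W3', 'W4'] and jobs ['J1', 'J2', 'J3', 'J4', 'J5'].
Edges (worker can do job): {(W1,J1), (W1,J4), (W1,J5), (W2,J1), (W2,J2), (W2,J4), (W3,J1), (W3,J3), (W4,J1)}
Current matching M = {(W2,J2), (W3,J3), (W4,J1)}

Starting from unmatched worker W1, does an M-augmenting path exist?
Yes: W1 → J4

An M-augmenting path alternates non-matching / matching edges, starting and ending at unmatched vertices.
Path: W1 → J4
(J4 is unmatched in M, so the path is augmenting.)
Flipping edges along this path would increase |M| from 3 to 4.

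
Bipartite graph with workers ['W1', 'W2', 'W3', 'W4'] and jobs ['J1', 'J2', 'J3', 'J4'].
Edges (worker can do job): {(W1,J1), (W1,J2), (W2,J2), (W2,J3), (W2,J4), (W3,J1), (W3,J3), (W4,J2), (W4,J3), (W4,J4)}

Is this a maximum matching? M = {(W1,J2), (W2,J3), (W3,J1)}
No, size 3 is not maximum

Proposed matching has size 3.
Maximum matching size for this graph: 4.

This is NOT maximum - can be improved to size 4.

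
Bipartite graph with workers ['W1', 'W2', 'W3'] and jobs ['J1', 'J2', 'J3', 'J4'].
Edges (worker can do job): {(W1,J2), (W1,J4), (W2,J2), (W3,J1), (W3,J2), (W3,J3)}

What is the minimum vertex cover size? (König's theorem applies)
Minimum vertex cover size = 3

By König's theorem: in bipartite graphs,
min vertex cover = max matching = 3

Maximum matching has size 3, so minimum vertex cover also has size 3.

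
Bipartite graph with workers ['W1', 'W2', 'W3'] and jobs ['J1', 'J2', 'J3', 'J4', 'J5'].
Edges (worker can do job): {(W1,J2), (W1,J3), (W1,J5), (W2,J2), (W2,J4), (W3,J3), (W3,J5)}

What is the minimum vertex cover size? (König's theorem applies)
Minimum vertex cover size = 3

By König's theorem: in bipartite graphs,
min vertex cover = max matching = 3

Maximum matching has size 3, so minimum vertex cover also has size 3.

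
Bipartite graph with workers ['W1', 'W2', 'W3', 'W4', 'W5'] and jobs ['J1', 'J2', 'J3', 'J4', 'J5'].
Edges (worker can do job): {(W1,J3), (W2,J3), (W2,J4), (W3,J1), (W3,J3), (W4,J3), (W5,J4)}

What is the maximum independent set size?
Maximum independent set = 7

By König's theorem:
- Min vertex cover = Max matching = 3
- Max independent set = Total vertices - Min vertex cover
- Max independent set = 10 - 3 = 7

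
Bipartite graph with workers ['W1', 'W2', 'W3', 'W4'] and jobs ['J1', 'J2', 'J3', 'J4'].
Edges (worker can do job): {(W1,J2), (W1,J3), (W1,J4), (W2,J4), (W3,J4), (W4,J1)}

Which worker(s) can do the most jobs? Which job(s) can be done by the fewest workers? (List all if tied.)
Most versatile: W1 (3 jobs); Least covered: J1, J2, J3 (1 workers)

Worker degrees (jobs they can do): W1:3, W2:1, W3:1, W4:1
Job degrees (workers who can do it): J1:1, J2:1, J3:1, J4:3

Maximum worker degree is 3, achieved by: W1
Minimum job degree is 1, achieved by: J1, J2, J3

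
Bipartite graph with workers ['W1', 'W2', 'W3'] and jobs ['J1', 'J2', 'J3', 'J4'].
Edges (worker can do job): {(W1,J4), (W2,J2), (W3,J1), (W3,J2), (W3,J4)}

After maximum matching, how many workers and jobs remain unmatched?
Unmatched: 0 workers, 1 jobs

Maximum matching size: 3
Workers: 3 total, 3 matched, 0 unmatched
Jobs: 4 total, 3 matched, 1 unmatched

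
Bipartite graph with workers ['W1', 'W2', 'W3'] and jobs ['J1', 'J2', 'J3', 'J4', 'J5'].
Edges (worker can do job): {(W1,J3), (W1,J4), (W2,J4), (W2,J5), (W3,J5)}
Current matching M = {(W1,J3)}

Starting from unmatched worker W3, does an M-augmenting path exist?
Yes: W3 → J5

An M-augmenting path alternates non-matching / matching edges, starting and ending at unmatched vertices.
Path: W3 → J5
(J5 is unmatched in M, so the path is augmenting.)
Flipping edges along this path would increase |M| from 1 to 2.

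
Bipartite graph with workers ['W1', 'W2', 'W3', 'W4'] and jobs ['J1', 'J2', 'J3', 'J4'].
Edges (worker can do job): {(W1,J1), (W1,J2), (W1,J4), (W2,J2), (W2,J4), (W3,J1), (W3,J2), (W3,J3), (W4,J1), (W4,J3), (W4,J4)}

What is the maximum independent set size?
Maximum independent set = 4

By König's theorem:
- Min vertex cover = Max matching = 4
- Max independent set = Total vertices - Min vertex cover
- Max independent set = 8 - 4 = 4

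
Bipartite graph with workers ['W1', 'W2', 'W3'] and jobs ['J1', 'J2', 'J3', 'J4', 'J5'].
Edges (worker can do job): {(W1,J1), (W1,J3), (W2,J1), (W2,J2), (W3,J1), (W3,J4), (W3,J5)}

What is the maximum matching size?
Maximum matching size = 3

Maximum matching: {(W1,J3), (W2,J2), (W3,J1)}
Size: 3

This assigns 3 workers to 3 distinct jobs.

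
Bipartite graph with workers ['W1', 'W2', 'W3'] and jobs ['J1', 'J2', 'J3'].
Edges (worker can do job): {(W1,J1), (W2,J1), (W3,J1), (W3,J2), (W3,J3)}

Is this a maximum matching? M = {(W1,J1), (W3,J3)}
Yes, size 2 is maximum

Proposed matching has size 2.
Maximum matching size for this graph: 2.

This is a maximum matching.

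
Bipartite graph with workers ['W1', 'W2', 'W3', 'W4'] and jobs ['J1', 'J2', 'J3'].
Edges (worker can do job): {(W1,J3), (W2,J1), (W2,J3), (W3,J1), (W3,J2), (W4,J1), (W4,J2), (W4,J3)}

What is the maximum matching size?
Maximum matching size = 3

Maximum matching: {(W2,J1), (W3,J2), (W4,J3)}
Size: 3

This assigns 3 workers to 3 distinct jobs.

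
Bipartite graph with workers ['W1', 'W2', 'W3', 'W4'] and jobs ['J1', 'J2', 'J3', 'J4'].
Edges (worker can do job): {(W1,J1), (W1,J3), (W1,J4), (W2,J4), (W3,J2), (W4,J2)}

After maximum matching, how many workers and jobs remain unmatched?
Unmatched: 1 workers, 1 jobs

Maximum matching size: 3
Workers: 4 total, 3 matched, 1 unmatched
Jobs: 4 total, 3 matched, 1 unmatched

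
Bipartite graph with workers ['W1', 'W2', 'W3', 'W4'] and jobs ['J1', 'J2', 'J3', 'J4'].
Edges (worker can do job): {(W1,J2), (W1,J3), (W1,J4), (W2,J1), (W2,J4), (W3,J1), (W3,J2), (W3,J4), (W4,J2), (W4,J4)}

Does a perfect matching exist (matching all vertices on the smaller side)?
Yes, perfect matching exists (size 4)

Perfect matching: {(W1,J3), (W2,J4), (W3,J1), (W4,J2)}
All 4 vertices on the smaller side are matched.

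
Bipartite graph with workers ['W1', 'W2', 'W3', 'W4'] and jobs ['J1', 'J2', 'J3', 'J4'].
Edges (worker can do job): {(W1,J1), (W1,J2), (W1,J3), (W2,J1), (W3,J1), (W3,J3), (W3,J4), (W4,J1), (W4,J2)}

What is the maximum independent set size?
Maximum independent set = 4

By König's theorem:
- Min vertex cover = Max matching = 4
- Max independent set = Total vertices - Min vertex cover
- Max independent set = 8 - 4 = 4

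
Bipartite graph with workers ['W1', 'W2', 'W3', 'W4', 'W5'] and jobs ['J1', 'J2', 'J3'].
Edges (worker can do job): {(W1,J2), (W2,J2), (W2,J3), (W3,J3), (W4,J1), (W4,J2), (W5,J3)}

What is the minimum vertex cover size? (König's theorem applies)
Minimum vertex cover size = 3

By König's theorem: in bipartite graphs,
min vertex cover = max matching = 3

Maximum matching has size 3, so minimum vertex cover also has size 3.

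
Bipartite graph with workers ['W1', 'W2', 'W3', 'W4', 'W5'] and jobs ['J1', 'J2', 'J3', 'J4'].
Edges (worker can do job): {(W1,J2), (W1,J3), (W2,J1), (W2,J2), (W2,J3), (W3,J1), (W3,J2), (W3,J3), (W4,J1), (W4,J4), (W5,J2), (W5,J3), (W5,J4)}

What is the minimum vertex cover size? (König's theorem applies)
Minimum vertex cover size = 4

By König's theorem: in bipartite graphs,
min vertex cover = max matching = 4

Maximum matching has size 4, so minimum vertex cover also has size 4.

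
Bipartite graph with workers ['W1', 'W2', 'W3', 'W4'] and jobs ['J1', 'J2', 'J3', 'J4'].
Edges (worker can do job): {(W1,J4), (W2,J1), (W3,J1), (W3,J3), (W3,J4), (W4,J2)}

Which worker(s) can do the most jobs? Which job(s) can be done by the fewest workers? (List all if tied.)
Most versatile: W3 (3 jobs); Least covered: J2, J3 (1 workers)

Worker degrees (jobs they can do): W1:1, W2:1, W3:3, W4:1
Job degrees (workers who can do it): J1:2, J2:1, J3:1, J4:2

Maximum worker degree is 3, achieved by: W3
Minimum job degree is 1, achieved by: J2, J3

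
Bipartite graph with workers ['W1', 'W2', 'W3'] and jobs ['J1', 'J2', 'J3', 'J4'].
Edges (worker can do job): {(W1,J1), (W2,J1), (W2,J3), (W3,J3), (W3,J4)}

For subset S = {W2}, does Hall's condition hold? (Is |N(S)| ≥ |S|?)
Yes: |N(S)| = 2, |S| = 1

Subset S = {W2}
Neighbors N(S) = {J1, J3}

|N(S)| = 2, |S| = 1
Hall's condition: |N(S)| ≥ |S| is satisfied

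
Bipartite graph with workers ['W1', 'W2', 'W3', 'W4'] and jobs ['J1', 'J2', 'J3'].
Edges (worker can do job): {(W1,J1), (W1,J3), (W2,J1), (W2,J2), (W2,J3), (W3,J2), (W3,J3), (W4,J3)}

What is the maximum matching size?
Maximum matching size = 3

Maximum matching: {(W1,J1), (W3,J2), (W4,J3)}
Size: 3

This assigns 3 workers to 3 distinct jobs.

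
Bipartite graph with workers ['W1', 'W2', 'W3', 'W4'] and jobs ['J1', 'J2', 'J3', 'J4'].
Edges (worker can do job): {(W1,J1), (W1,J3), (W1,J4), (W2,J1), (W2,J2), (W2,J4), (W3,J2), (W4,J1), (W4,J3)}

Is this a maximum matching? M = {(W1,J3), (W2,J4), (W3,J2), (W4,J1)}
Yes, size 4 is maximum

Proposed matching has size 4.
Maximum matching size for this graph: 4.

This is a maximum matching.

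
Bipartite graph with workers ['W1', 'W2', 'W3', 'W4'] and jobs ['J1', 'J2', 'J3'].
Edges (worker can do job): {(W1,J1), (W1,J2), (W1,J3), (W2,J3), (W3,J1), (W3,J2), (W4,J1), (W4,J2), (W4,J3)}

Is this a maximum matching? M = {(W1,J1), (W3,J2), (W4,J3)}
Yes, size 3 is maximum

Proposed matching has size 3.
Maximum matching size for this graph: 3.

This is a maximum matching.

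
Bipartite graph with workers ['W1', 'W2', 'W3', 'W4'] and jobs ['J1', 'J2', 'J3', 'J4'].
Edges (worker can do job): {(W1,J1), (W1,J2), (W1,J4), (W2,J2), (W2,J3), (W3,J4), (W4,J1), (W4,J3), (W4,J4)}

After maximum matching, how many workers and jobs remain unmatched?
Unmatched: 0 workers, 0 jobs

Maximum matching size: 4
Workers: 4 total, 4 matched, 0 unmatched
Jobs: 4 total, 4 matched, 0 unmatched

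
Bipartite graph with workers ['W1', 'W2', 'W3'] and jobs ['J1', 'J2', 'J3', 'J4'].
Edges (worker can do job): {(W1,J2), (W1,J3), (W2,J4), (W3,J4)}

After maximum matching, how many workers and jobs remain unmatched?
Unmatched: 1 workers, 2 jobs

Maximum matching size: 2
Workers: 3 total, 2 matched, 1 unmatched
Jobs: 4 total, 2 matched, 2 unmatched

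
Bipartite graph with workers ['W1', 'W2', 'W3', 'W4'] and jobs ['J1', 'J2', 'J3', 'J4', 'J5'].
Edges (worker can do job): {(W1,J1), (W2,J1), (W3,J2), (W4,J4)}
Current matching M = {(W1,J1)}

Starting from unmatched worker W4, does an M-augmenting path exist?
Yes: W4 → J4

An M-augmenting path alternates non-matching / matching edges, starting and ending at unmatched vertices.
Path: W4 → J4
(J4 is unmatched in M, so the path is augmenting.)
Flipping edges along this path would increase |M| from 1 to 2.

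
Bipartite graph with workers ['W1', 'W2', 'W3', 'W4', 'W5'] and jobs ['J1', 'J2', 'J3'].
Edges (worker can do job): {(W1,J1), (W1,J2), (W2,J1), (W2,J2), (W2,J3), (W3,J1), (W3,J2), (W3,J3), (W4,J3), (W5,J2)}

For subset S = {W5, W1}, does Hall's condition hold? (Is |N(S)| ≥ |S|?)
Yes: |N(S)| = 2, |S| = 2

Subset S = {W5, W1}
Neighbors N(S) = {J1, J2}

|N(S)| = 2, |S| = 2
Hall's condition: |N(S)| ≥ |S| is satisfied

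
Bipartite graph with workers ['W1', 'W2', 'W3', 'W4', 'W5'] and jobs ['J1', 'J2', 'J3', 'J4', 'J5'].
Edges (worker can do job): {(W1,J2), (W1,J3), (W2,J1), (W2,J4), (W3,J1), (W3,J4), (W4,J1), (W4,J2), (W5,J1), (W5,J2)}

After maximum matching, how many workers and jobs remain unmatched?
Unmatched: 1 workers, 1 jobs

Maximum matching size: 4
Workers: 5 total, 4 matched, 1 unmatched
Jobs: 5 total, 4 matched, 1 unmatched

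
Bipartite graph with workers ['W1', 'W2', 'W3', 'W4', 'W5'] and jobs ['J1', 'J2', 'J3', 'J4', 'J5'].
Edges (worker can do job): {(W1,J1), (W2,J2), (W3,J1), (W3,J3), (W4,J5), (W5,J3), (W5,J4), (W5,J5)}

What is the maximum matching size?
Maximum matching size = 5

Maximum matching: {(W1,J1), (W2,J2), (W3,J3), (W4,J5), (W5,J4)}
Size: 5

This assigns 5 workers to 5 distinct jobs.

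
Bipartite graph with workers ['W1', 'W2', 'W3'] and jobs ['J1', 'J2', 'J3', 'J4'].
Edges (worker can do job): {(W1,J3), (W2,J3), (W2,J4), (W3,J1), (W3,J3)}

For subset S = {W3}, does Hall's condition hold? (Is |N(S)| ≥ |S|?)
Yes: |N(S)| = 2, |S| = 1

Subset S = {W3}
Neighbors N(S) = {J1, J3}

|N(S)| = 2, |S| = 1
Hall's condition: |N(S)| ≥ |S| is satisfied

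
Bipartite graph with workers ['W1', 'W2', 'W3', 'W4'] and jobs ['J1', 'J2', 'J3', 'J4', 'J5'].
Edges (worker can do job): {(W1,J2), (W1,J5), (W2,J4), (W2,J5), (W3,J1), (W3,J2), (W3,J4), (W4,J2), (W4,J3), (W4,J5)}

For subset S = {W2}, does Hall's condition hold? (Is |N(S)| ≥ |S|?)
Yes: |N(S)| = 2, |S| = 1

Subset S = {W2}
Neighbors N(S) = {J4, J5}

|N(S)| = 2, |S| = 1
Hall's condition: |N(S)| ≥ |S| is satisfied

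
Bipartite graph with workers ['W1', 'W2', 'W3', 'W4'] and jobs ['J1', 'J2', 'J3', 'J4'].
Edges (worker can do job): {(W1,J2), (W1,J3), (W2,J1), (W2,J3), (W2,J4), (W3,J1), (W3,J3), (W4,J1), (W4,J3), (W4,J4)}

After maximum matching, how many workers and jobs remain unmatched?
Unmatched: 0 workers, 0 jobs

Maximum matching size: 4
Workers: 4 total, 4 matched, 0 unmatched
Jobs: 4 total, 4 matched, 0 unmatched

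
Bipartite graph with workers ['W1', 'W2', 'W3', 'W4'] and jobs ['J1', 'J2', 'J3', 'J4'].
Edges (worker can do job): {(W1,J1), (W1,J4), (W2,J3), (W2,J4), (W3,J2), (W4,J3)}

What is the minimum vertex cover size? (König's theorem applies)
Minimum vertex cover size = 4

By König's theorem: in bipartite graphs,
min vertex cover = max matching = 4

Maximum matching has size 4, so minimum vertex cover also has size 4.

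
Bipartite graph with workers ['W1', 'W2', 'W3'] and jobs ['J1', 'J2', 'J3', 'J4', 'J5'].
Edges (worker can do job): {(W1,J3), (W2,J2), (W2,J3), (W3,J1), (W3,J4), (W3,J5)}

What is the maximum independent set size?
Maximum independent set = 5

By König's theorem:
- Min vertex cover = Max matching = 3
- Max independent set = Total vertices - Min vertex cover
- Max independent set = 8 - 3 = 5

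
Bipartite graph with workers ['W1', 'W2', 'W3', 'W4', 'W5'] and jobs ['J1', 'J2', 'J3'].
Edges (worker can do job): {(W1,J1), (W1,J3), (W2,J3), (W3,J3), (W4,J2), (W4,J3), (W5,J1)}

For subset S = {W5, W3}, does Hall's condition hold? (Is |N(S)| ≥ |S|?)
Yes: |N(S)| = 2, |S| = 2

Subset S = {W5, W3}
Neighbors N(S) = {J1, J3}

|N(S)| = 2, |S| = 2
Hall's condition: |N(S)| ≥ |S| is satisfied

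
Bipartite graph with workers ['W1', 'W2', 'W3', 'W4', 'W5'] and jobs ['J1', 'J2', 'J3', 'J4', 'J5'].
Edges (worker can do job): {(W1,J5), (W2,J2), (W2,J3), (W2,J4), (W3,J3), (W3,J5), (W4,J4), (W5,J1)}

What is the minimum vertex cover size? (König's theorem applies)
Minimum vertex cover size = 5

By König's theorem: in bipartite graphs,
min vertex cover = max matching = 5

Maximum matching has size 5, so minimum vertex cover also has size 5.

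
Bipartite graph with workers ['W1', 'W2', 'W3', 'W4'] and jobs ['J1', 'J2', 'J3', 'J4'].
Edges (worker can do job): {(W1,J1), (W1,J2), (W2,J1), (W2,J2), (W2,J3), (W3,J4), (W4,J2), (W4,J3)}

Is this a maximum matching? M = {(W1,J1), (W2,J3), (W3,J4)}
No, size 3 is not maximum

Proposed matching has size 3.
Maximum matching size for this graph: 4.

This is NOT maximum - can be improved to size 4.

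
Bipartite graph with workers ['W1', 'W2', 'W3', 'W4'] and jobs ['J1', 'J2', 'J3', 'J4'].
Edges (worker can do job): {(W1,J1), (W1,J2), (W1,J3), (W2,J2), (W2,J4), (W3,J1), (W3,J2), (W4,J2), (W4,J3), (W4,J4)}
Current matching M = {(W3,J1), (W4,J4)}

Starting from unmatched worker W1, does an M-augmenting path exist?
Yes: W1 → J3

An M-augmenting path alternates non-matching / matching edges, starting and ending at unmatched vertices.
Path: W1 → J3
(J3 is unmatched in M, so the path is augmenting.)
Flipping edges along this path would increase |M| from 2 to 3.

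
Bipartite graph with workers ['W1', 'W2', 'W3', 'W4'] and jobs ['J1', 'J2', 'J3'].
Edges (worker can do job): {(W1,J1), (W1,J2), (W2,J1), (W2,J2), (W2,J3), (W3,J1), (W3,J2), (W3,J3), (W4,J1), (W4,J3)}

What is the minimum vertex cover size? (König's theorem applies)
Minimum vertex cover size = 3

By König's theorem: in bipartite graphs,
min vertex cover = max matching = 3

Maximum matching has size 3, so minimum vertex cover also has size 3.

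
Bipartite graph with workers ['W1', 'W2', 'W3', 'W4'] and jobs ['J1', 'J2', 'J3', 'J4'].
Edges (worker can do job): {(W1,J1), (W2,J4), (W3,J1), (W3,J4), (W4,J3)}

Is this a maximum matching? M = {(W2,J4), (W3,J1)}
No, size 2 is not maximum

Proposed matching has size 2.
Maximum matching size for this graph: 3.

This is NOT maximum - can be improved to size 3.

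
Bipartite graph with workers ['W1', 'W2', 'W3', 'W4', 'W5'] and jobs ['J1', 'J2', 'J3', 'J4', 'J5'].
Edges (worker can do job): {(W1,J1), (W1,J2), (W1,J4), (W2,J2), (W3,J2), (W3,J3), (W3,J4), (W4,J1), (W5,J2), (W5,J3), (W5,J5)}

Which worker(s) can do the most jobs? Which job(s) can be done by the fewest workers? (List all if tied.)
Most versatile: W1, W3, W5 (3 jobs); Least covered: J5 (1 workers)

Worker degrees (jobs they can do): W1:3, W2:1, W3:3, W4:1, W5:3
Job degrees (workers who can do it): J1:2, J2:4, J3:2, J4:2, J5:1

Maximum worker degree is 3, achieved by: W1, W3, W5
Minimum job degree is 1, achieved by: J5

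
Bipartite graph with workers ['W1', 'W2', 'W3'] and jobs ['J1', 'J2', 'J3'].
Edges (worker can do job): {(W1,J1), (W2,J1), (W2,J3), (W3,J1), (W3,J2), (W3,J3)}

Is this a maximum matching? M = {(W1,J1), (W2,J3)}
No, size 2 is not maximum

Proposed matching has size 2.
Maximum matching size for this graph: 3.

This is NOT maximum - can be improved to size 3.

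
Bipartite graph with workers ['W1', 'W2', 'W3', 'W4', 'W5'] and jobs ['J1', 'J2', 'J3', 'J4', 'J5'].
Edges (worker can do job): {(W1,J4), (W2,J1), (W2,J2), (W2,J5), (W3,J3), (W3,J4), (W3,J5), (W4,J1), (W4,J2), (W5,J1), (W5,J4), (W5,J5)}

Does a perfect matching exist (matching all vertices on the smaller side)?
Yes, perfect matching exists (size 5)

Perfect matching: {(W1,J4), (W2,J5), (W3,J3), (W4,J2), (W5,J1)}
All 5 vertices on the smaller side are matched.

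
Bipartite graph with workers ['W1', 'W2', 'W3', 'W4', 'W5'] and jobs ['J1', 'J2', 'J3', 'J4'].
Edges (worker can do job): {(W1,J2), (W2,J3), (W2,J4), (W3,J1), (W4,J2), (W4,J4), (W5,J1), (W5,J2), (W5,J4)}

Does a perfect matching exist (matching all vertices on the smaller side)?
Yes, perfect matching exists (size 4)

Perfect matching: {(W2,J3), (W3,J1), (W4,J2), (W5,J4)}
All 4 vertices on the smaller side are matched.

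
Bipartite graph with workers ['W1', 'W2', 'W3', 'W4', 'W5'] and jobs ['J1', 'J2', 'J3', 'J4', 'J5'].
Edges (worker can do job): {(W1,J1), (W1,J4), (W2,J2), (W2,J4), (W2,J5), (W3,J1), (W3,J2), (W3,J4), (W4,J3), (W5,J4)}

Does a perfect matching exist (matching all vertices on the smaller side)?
Yes, perfect matching exists (size 5)

Perfect matching: {(W1,J1), (W2,J5), (W3,J2), (W4,J3), (W5,J4)}
All 5 vertices on the smaller side are matched.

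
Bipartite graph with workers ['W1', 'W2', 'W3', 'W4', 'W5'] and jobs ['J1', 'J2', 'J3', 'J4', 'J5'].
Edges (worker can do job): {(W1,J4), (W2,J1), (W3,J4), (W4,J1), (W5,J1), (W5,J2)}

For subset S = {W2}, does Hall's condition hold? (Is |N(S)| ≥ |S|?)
Yes: |N(S)| = 1, |S| = 1

Subset S = {W2}
Neighbors N(S) = {J1}

|N(S)| = 1, |S| = 1
Hall's condition: |N(S)| ≥ |S| is satisfied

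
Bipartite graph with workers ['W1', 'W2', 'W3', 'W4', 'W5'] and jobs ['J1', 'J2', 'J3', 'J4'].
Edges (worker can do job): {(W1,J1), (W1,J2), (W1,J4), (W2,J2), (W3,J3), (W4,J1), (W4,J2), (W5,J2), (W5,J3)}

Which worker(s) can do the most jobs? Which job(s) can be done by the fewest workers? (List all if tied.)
Most versatile: W1 (3 jobs); Least covered: J4 (1 workers)

Worker degrees (jobs they can do): W1:3, W2:1, W3:1, W4:2, W5:2
Job degrees (workers who can do it): J1:2, J2:4, J3:2, J4:1

Maximum worker degree is 3, achieved by: W1
Minimum job degree is 1, achieved by: J4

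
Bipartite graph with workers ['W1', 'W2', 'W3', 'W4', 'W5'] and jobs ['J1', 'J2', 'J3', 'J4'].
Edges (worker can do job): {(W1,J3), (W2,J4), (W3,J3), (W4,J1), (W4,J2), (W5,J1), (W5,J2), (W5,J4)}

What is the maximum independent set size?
Maximum independent set = 5

By König's theorem:
- Min vertex cover = Max matching = 4
- Max independent set = Total vertices - Min vertex cover
- Max independent set = 9 - 4 = 5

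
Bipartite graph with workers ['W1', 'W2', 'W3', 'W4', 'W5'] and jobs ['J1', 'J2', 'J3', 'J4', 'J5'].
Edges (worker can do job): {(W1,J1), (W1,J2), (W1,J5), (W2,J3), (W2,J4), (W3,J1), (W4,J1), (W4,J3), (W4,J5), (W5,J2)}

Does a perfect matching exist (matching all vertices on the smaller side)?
Yes, perfect matching exists (size 5)

Perfect matching: {(W1,J5), (W2,J4), (W3,J1), (W4,J3), (W5,J2)}
All 5 vertices on the smaller side are matched.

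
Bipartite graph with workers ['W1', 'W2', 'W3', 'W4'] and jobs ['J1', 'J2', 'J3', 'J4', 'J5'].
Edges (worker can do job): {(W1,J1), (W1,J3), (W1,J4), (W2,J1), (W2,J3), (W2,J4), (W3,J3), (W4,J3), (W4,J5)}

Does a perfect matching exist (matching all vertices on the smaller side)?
Yes, perfect matching exists (size 4)

Perfect matching: {(W1,J1), (W2,J4), (W3,J3), (W4,J5)}
All 4 vertices on the smaller side are matched.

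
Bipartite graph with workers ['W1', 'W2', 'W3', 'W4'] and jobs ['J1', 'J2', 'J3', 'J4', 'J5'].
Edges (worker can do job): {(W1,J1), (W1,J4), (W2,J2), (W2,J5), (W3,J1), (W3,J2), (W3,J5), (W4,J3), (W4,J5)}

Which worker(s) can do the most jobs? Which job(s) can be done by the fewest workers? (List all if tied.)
Most versatile: W3 (3 jobs); Least covered: J3, J4 (1 workers)

Worker degrees (jobs they can do): W1:2, W2:2, W3:3, W4:2
Job degrees (workers who can do it): J1:2, J2:2, J3:1, J4:1, J5:3

Maximum worker degree is 3, achieved by: W3
Minimum job degree is 1, achieved by: J3, J4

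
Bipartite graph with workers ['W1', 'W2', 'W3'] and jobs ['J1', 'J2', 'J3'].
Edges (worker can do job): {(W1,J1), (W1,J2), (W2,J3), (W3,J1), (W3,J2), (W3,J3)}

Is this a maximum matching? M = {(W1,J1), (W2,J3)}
No, size 2 is not maximum

Proposed matching has size 2.
Maximum matching size for this graph: 3.

This is NOT maximum - can be improved to size 3.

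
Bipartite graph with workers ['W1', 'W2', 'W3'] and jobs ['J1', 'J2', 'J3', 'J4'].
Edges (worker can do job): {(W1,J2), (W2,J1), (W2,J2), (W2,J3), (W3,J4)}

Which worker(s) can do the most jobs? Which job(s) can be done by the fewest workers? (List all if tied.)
Most versatile: W2 (3 jobs); Least covered: J1, J3, J4 (1 workers)

Worker degrees (jobs they can do): W1:1, W2:3, W3:1
Job degrees (workers who can do it): J1:1, J2:2, J3:1, J4:1

Maximum worker degree is 3, achieved by: W2
Minimum job degree is 1, achieved by: J1, J3, J4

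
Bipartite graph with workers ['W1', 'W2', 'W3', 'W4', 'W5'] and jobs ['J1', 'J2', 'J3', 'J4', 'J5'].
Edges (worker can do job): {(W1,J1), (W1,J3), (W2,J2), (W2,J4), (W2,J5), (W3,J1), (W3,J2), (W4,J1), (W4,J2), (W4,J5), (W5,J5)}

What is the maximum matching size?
Maximum matching size = 5

Maximum matching: {(W1,J3), (W2,J4), (W3,J2), (W4,J1), (W5,J5)}
Size: 5

This assigns 5 workers to 5 distinct jobs.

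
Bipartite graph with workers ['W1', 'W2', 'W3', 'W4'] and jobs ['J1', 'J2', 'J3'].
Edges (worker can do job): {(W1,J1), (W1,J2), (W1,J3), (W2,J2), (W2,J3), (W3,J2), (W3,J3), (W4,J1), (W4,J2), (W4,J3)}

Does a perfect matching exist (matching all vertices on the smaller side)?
Yes, perfect matching exists (size 3)

Perfect matching: {(W1,J3), (W3,J2), (W4,J1)}
All 3 vertices on the smaller side are matched.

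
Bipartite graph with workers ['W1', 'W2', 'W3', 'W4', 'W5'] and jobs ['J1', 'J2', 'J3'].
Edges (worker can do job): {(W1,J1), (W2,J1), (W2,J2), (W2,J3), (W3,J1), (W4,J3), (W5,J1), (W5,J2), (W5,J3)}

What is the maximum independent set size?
Maximum independent set = 5

By König's theorem:
- Min vertex cover = Max matching = 3
- Max independent set = Total vertices - Min vertex cover
- Max independent set = 8 - 3 = 5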